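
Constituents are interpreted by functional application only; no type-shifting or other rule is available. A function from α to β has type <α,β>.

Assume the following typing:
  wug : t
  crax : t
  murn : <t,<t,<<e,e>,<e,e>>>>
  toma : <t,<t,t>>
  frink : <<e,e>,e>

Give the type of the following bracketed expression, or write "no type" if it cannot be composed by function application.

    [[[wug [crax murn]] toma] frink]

no type

At [crax murn], murn : <t,<t,<<e,e>,<e,e>>>> takes crax : t, giving <t,<<e,e>,<e,e>>>.
At [wug [crax murn]], [crax murn] : <t,<<e,e>,<e,e>>> takes wug : t, giving <<e,e>,<e,e>>.
[[wug [crax murn]] toma]: <<e,e>,<e,e>> and <t,<t,t>> cannot combine by function application — type clash.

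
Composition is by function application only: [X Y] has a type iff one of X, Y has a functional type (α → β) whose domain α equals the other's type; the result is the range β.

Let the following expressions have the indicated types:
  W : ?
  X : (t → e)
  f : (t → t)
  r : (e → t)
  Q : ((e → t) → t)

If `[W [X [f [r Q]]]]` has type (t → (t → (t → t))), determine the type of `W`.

(e → (t → (t → (t → t))))

[W [X [f [r Q]]]] is required to be (t → (t → (t → t))). [X [f [r Q]]] : e cannot yield (t → (t → (t → t))) as functor, so W : (e → (t → (t → (t → t)))).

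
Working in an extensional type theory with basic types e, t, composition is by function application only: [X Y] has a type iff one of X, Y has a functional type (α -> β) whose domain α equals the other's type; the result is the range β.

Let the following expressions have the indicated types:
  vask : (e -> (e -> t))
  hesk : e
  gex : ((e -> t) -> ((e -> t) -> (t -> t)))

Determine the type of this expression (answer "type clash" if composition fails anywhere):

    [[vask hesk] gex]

[vask hesk]: vask is (e -> (e -> t)), hesk is e; result (e -> t).
[[vask hesk] gex]: gex is ((e -> t) -> ((e -> t) -> (t -> t))), [vask hesk] is (e -> t); result ((e -> t) -> (t -> t)).

((e -> t) -> (t -> t))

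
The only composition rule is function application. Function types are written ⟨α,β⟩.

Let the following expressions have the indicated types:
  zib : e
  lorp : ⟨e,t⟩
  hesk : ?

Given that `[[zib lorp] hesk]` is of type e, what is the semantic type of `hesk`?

At [[zib lorp] hesk] (required: e): [zib lorp] is t, which is not a function with range e; hence hesk is the functor — type ⟨t,e⟩.

⟨t,e⟩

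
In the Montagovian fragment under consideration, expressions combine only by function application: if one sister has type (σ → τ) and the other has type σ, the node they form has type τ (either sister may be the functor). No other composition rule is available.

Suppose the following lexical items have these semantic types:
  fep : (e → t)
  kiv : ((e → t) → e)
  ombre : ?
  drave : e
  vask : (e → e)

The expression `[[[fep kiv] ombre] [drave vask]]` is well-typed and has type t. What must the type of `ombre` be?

(e → (e → t))

For [[[fep kiv] ombre] [drave vask]] to have type t with [drave vask] of type e, [[fep kiv] ombre] must be the function: [[fep kiv] ombre] : (e → t).
For [[fep kiv] ombre] to have type (e → t) with [fep kiv] of type e, ombre must be the function: ombre : (e → (e → t)).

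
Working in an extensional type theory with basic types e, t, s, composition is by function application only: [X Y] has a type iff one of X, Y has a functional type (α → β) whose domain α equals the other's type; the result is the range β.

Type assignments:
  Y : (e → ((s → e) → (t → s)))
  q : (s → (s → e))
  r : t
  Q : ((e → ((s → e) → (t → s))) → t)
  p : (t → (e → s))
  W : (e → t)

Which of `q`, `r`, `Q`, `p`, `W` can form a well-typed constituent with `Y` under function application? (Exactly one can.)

q : (s → (s → e)) — does not combine with Y.
r : t — does not combine with Y.
Q — combines: Q : ((e → ((s → e) → (t → s))) → t) takes Y : (e → ((s → e) → (t → s))) as argument, giving t.
p : (t → (e → s)) — does not combine with Y.
W : (e → t) — does not combine with Y.

Q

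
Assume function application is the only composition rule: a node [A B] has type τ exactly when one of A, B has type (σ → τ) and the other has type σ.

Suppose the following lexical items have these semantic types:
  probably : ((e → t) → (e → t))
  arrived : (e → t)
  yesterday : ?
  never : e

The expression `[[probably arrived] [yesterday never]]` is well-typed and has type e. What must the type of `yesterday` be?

(e → ((e → t) → e))

[[probably arrived] [yesterday never]] is required to be e. [probably arrived] : (e → t) cannot yield e as functor, so [yesterday never] : ((e → t) → e).
[yesterday never] is required to be ((e → t) → e). never : e cannot yield ((e → t) → e) as functor, so yesterday : (e → ((e → t) → e)).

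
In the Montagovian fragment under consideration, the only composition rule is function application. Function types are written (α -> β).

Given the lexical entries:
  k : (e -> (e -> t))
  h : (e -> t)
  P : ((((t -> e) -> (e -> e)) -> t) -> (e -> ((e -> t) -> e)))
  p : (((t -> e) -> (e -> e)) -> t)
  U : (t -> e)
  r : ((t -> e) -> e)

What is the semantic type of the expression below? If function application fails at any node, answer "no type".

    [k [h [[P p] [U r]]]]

At [P p], P : ((((t -> e) -> (e -> e)) -> t) -> (e -> ((e -> t) -> e))) takes p : (((t -> e) -> (e -> e)) -> t), giving (e -> ((e -> t) -> e)).
At [U r], r : ((t -> e) -> e) takes U : (t -> e), giving e.
At [[P p] [U r]], [P p] : (e -> ((e -> t) -> e)) takes [U r] : e, giving ((e -> t) -> e).
At [h [[P p] [U r]]], [[P p] [U r]] : ((e -> t) -> e) takes h : (e -> t), giving e.
At [k [h [[P p] [U r]]]], k : (e -> (e -> t)) takes [h [[P p] [U r]]] : e, giving (e -> t).

(e -> t)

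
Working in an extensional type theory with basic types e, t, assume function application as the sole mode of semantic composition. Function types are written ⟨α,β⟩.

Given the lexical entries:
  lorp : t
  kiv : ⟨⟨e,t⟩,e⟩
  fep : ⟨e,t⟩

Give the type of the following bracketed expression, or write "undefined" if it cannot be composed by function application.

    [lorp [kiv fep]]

At [kiv fep], kiv : ⟨⟨e,t⟩,e⟩ takes fep : ⟨e,t⟩, giving e.
At [lorp [kiv fep]]: neither t nor e can take the other as argument; the node is ill-typed.

undefined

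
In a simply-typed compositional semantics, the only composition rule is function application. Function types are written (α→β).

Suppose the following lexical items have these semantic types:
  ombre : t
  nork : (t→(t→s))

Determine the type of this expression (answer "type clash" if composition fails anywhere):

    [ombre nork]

(t→s)

[ombre nork]: nork is (t→(t→s)), ombre is t; result (t→s).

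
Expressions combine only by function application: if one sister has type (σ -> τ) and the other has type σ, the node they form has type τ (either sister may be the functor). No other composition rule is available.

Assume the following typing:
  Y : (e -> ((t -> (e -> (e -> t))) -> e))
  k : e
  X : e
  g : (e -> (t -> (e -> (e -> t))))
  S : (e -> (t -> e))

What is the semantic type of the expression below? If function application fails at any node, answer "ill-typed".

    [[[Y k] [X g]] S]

[Y k] — Y of type (e -> ((t -> (e -> (e -> t))) -> e)) combines with k of type e: type ((t -> (e -> (e -> t))) -> e).
[X g] — g of type (e -> (t -> (e -> (e -> t)))) combines with X of type e: type (t -> (e -> (e -> t))).
[[Y k] [X g]] — [Y k] of type ((t -> (e -> (e -> t))) -> e) combines with [X g] of type (t -> (e -> (e -> t))): type e.
[[[Y k] [X g]] S] — S of type (e -> (t -> e)) combines with [[Y k] [X g]] of type e: type (t -> e).

(t -> e)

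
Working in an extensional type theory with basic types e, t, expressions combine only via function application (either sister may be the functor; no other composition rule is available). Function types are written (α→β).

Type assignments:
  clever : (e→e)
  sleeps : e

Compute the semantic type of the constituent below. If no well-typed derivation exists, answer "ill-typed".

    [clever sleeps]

[clever sleeps]: functor clever : (e→e), argument sleeps : e; result e.

e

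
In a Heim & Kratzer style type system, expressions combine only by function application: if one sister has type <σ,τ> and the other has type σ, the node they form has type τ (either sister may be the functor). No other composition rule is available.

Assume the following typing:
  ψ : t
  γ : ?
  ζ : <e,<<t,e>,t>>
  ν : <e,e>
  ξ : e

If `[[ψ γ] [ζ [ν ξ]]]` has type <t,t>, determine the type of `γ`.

[[ψ γ] [ζ [ν ξ]]] is required to be <t,t>. [ζ [ν ξ]] : <<t,e>,t> cannot yield <t,t> as functor, so [ψ γ] : <<<t,e>,t>,<t,t>>.
[ψ γ] is required to be <<<t,e>,t>,<t,t>>. ψ : t cannot yield <<<t,e>,t>,<t,t>> as functor, so γ : <t,<<<t,e>,t>,<t,t>>>.

<t,<<<t,e>,t>,<t,t>>>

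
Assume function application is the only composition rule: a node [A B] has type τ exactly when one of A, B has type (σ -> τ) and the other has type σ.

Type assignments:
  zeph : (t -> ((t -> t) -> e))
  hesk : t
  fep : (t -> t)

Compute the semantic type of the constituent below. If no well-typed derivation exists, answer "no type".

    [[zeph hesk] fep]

[zeph hesk]: (t -> ((t -> t) -> e)) applied to t yields ((t -> t) -> e).
[[zeph hesk] fep]: ((t -> t) -> e) applied to (t -> t) yields e.

e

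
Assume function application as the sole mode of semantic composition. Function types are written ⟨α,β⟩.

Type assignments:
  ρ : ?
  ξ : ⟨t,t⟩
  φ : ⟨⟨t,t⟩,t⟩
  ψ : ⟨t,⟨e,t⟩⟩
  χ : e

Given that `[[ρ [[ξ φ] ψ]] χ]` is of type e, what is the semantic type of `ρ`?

For [[ρ [[ξ φ] ψ]] χ] to have type e with χ of type e, [ρ [[ξ φ] ψ]] must be the function: [ρ [[ξ φ] ψ]] : ⟨e,e⟩.
For [ρ [[ξ φ] ψ]] to have type ⟨e,e⟩ with [[ξ φ] ψ] of type ⟨e,t⟩, ρ must be the function: ρ : ⟨⟨e,t⟩,⟨e,e⟩⟩.

⟨⟨e,t⟩,⟨e,e⟩⟩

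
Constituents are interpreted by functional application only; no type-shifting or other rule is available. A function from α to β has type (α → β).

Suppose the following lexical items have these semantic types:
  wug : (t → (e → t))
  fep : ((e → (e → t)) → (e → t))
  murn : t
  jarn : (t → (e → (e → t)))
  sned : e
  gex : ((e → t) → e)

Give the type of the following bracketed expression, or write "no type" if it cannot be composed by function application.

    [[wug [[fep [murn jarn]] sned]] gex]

[murn jarn]: functor jarn : (t → (e → (e → t))), argument murn : t; result (e → (e → t)).
[fep [murn jarn]]: functor fep : ((e → (e → t)) → (e → t)), argument [murn jarn] : (e → (e → t)); result (e → t).
[[fep [murn jarn]] sned]: functor [fep [murn jarn]] : (e → t), argument sned : e; result t.
[wug [[fep [murn jarn]] sned]]: functor wug : (t → (e → t)), argument [[fep [murn jarn]] sned] : t; result (e → t).
[[wug [[fep [murn jarn]] sned]] gex]: functor gex : ((e → t) → e), argument [wug [[fep [murn jarn]] sned]] : (e → t); result e.

e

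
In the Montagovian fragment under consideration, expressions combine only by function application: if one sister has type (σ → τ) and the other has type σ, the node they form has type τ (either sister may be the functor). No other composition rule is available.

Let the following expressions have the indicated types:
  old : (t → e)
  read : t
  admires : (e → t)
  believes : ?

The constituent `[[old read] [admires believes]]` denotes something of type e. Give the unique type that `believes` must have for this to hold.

[[old read] [admires believes]] is required to be e. [old read] : e cannot yield e as functor, so [admires believes] : (e → e).
[admires believes] is required to be (e → e). admires : (e → t) cannot yield (e → e) as functor, so believes : ((e → t) → (e → e)).

((e → t) → (e → e))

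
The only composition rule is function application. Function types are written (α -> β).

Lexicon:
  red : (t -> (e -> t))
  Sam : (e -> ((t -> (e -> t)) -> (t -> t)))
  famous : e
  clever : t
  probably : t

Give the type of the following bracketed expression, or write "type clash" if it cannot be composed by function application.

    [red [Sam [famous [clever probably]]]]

type clash

At [clever probably]: neither t nor t can take the other as argument; the node is ill-typed.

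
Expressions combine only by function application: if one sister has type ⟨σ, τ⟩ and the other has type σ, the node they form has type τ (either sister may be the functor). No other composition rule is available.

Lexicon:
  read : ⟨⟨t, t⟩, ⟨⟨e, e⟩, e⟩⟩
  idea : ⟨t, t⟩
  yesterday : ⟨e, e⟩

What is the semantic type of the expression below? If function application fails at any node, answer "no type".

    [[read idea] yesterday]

[read idea]: ⟨⟨t, t⟩, ⟨⟨e, e⟩, e⟩⟩ applied to ⟨t, t⟩ yields ⟨⟨e, e⟩, e⟩.
[[read idea] yesterday]: ⟨⟨e, e⟩, e⟩ applied to ⟨e, e⟩ yields e.

e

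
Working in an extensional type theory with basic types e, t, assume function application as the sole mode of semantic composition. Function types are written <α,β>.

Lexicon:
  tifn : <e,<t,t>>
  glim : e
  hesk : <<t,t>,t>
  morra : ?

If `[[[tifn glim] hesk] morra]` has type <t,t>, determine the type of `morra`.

[[[tifn glim] hesk] morra] must have type <t,t>. The sister [[tifn glim] hesk] has type t; that is not a function onto <t,t>, so morra must be the functor, of type <t,<t,t>>.

<t,<t,t>>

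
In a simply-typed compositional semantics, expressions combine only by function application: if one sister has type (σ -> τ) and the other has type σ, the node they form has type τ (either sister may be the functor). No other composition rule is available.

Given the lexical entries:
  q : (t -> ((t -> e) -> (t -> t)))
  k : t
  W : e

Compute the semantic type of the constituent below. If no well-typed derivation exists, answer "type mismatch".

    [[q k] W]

At [q k], q : (t -> ((t -> e) -> (t -> t))) takes k : t, giving ((t -> e) -> (t -> t)).
At [[q k] W]: neither ((t -> e) -> (t -> t)) nor e can take the other as argument; the node is ill-typed.

type mismatch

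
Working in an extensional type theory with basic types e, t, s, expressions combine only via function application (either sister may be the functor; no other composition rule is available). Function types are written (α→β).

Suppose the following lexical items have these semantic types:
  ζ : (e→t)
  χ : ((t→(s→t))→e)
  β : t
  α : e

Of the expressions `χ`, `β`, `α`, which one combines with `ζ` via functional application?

α

χ : ((t→(s→t))→e) — no; ζ wants e, and χ wants (t→(s→t)).
β : t — no; ζ wants e, and β wants nothing (atomic).
α — combines: ζ : (e→t) takes α : e as argument, giving t.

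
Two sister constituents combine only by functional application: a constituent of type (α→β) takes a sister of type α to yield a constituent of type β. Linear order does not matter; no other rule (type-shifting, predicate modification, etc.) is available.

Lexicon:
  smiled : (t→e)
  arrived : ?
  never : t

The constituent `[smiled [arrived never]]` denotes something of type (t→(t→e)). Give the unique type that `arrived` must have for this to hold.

For [smiled [arrived never]] to have type (t→(t→e)) with smiled of type (t→e), [arrived never] must be the function: [arrived never] : ((t→e)→(t→(t→e))).
For [arrived never] to have type ((t→e)→(t→(t→e))) with never of type t, arrived must be the function: arrived : (t→((t→e)→(t→(t→e)))).

(t→((t→e)→(t→(t→e))))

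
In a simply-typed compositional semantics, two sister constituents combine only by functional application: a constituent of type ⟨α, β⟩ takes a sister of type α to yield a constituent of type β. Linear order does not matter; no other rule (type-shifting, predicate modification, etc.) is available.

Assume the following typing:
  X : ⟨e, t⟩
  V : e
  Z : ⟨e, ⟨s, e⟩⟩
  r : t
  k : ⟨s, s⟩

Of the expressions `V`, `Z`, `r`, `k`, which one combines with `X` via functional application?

V

V — combines: X : ⟨e, t⟩ takes V : e as argument, giving t.
Z : ⟨e, ⟨s, e⟩⟩ — X needs e; Z needs e; neither fits.
r : t — X needs e; r needs nothing (atomic); neither fits.
k : ⟨s, s⟩ — X needs e; k needs s; neither fits.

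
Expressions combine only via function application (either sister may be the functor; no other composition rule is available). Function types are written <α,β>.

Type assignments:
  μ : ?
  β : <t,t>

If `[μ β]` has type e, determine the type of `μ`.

<<t,t>,e>

At [μ β] (required: e): β is <t,t>, which is not a function with range e; hence μ is the functor — type <<t,t>,e>.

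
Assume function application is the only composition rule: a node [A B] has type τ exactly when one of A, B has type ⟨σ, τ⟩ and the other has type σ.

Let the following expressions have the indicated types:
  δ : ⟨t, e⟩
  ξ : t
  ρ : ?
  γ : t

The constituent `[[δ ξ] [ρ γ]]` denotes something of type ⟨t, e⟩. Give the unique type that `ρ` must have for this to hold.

⟨t, ⟨e, ⟨t, e⟩⟩⟩

[[δ ξ] [ρ γ]] is required to be ⟨t, e⟩. [δ ξ] : e cannot yield ⟨t, e⟩ as functor, so [ρ γ] : ⟨e, ⟨t, e⟩⟩.
[ρ γ] is required to be ⟨e, ⟨t, e⟩⟩. γ : t cannot yield ⟨e, ⟨t, e⟩⟩ as functor, so ρ : ⟨t, ⟨e, ⟨t, e⟩⟩⟩.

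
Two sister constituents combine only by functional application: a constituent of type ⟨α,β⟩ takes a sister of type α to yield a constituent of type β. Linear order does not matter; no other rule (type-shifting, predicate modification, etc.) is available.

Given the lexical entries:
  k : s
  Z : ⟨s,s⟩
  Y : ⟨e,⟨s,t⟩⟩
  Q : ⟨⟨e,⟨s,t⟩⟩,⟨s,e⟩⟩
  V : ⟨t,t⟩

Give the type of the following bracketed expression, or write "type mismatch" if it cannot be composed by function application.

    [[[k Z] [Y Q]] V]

[k Z]: functor Z : ⟨s,s⟩, argument k : s; result s.
[Y Q]: functor Q : ⟨⟨e,⟨s,t⟩⟩,⟨s,e⟩⟩, argument Y : ⟨e,⟨s,t⟩⟩; result ⟨s,e⟩.
[[k Z] [Y Q]]: functor [Y Q] : ⟨s,e⟩, argument [k Z] : s; result e.
[[[k Z] [Y Q]] V]: e and ⟨t,t⟩ cannot combine by function application — type clash.

type mismatch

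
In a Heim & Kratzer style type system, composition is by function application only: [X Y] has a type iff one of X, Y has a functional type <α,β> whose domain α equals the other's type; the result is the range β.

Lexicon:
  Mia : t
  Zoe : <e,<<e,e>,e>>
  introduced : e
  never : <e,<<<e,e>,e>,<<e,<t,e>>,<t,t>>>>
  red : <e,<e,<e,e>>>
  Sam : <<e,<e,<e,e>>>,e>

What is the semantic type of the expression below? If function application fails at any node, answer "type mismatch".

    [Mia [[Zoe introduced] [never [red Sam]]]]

type mismatch

[Zoe introduced]: <e,<<e,e>,e>> applied to e yields <<e,e>,e>.
[red Sam]: <<e,<e,<e,e>>>,e> applied to <e,<e,<e,e>>> yields e.
[never [red Sam]]: <e,<<<e,e>,e>,<<e,<t,e>>,<t,t>>>> applied to e yields <<<e,e>,e>,<<e,<t,e>>,<t,t>>>.
[[Zoe introduced] [never [red Sam]]]: <<<e,e>,e>,<<e,<t,e>>,<t,t>>> applied to <<e,e>,e> yields <<e,<t,e>>,<t,t>>.
[Mia [[Zoe introduced] [never [red Sam]]]]: t and <<e,<t,e>>,<t,t>> cannot combine by function application — type clash.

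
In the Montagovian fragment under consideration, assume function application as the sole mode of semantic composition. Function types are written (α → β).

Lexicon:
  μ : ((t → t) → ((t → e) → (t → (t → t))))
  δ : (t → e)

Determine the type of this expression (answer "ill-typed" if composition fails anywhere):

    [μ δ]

At [μ δ]: neither ((t → t) → ((t → e) → (t → (t → t)))) nor (t → e) can take the other as argument; the node is ill-typed.

ill-typed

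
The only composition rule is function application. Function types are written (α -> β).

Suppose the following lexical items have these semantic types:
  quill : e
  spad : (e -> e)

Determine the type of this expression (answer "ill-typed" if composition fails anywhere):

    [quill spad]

[quill spad]: spad is (e -> e), quill is e; result e.

e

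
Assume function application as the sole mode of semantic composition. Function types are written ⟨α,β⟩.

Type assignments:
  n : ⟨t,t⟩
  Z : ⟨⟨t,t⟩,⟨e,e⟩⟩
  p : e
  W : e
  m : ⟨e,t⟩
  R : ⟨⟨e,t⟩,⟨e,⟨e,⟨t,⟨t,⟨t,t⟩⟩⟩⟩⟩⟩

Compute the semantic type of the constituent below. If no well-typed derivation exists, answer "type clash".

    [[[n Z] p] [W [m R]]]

[n Z]: Z is ⟨⟨t,t⟩,⟨e,e⟩⟩, n is ⟨t,t⟩; result ⟨e,e⟩.
[[n Z] p]: [n Z] is ⟨e,e⟩, p is e; result e.
[m R]: R is ⟨⟨e,t⟩,⟨e,⟨e,⟨t,⟨t,⟨t,t⟩⟩⟩⟩⟩⟩, m is ⟨e,t⟩; result ⟨e,⟨e,⟨t,⟨t,⟨t,t⟩⟩⟩⟩⟩.
[W [m R]]: [m R] is ⟨e,⟨e,⟨t,⟨t,⟨t,t⟩⟩⟩⟩⟩, W is e; result ⟨e,⟨t,⟨t,⟨t,t⟩⟩⟩⟩.
[[[n Z] p] [W [m R]]]: [W [m R]] is ⟨e,⟨t,⟨t,⟨t,t⟩⟩⟩⟩, [[n Z] p] is e; result ⟨t,⟨t,⟨t,t⟩⟩⟩.

⟨t,⟨t,⟨t,t⟩⟩⟩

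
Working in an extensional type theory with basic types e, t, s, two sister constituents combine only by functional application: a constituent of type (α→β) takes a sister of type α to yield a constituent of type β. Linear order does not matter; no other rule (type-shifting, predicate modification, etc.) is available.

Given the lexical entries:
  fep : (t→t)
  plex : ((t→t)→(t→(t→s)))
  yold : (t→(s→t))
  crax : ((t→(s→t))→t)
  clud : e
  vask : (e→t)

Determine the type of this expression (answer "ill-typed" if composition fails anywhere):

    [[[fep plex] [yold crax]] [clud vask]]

[fep plex]: functor plex : ((t→t)→(t→(t→s))), argument fep : (t→t); result (t→(t→s)).
[yold crax]: functor crax : ((t→(s→t))→t), argument yold : (t→(s→t)); result t.
[[fep plex] [yold crax]]: functor [fep plex] : (t→(t→s)), argument [yold crax] : t; result (t→s).
[clud vask]: functor vask : (e→t), argument clud : e; result t.
[[[fep plex] [yold crax]] [clud vask]]: functor [[fep plex] [yold crax]] : (t→s), argument [clud vask] : t; result s.

s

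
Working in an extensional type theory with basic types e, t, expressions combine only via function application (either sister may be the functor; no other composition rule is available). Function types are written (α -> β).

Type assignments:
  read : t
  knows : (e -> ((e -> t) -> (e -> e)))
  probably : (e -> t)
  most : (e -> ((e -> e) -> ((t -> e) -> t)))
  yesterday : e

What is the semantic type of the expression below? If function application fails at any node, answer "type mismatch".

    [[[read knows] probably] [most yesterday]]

[read knows]: t with (e -> ((e -> t) -> (e -> e))) — neither is a function whose domain matches the other; composition fails here.

type mismatch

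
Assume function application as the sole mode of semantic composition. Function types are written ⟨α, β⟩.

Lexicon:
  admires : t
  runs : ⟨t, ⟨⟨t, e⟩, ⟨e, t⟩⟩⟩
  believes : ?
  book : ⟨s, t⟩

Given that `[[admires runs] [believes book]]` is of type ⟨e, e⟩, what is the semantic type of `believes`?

⟨⟨s, t⟩, ⟨⟨⟨t, e⟩, ⟨e, t⟩⟩, ⟨e, e⟩⟩⟩

At [[admires runs] [believes book]] (required: ⟨e, e⟩): [admires runs] is ⟨⟨t, e⟩, ⟨e, t⟩⟩, which is not a function with range ⟨e, e⟩; hence [believes book] is the functor — type ⟨⟨⟨t, e⟩, ⟨e, t⟩⟩, ⟨e, e⟩⟩.
At [believes book] (required: ⟨⟨⟨t, e⟩, ⟨e, t⟩⟩, ⟨e, e⟩⟩): book is ⟨s, t⟩, which is not a function with range ⟨⟨⟨t, e⟩, ⟨e, t⟩⟩, ⟨e, e⟩⟩; hence believes is the functor — type ⟨⟨s, t⟩, ⟨⟨⟨t, e⟩, ⟨e, t⟩⟩, ⟨e, e⟩⟩⟩.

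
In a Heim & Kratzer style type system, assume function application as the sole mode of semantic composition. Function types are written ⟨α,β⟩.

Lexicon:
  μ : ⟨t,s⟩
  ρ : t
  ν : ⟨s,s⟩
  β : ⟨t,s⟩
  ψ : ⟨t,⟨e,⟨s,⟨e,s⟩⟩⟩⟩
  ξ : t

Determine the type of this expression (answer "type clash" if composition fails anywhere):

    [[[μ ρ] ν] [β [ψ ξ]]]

[μ ρ]: functor μ : ⟨t,s⟩, argument ρ : t; result s.
[[μ ρ] ν]: functor ν : ⟨s,s⟩, argument [μ ρ] : s; result s.
[ψ ξ]: functor ψ : ⟨t,⟨e,⟨s,⟨e,s⟩⟩⟩⟩, argument ξ : t; result ⟨e,⟨s,⟨e,s⟩⟩⟩.
[β [ψ ξ]]: ⟨t,s⟩ with ⟨e,⟨s,⟨e,s⟩⟩⟩ — neither is a function whose domain matches the other; composition fails here.

type clash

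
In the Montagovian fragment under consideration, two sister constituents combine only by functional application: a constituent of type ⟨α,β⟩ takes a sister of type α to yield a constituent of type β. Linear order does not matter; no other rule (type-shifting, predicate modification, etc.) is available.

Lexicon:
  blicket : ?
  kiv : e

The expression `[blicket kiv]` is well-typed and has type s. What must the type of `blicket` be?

⟨e,s⟩

[blicket kiv] is required to be s. kiv : e cannot yield s as functor, so blicket : ⟨e,s⟩.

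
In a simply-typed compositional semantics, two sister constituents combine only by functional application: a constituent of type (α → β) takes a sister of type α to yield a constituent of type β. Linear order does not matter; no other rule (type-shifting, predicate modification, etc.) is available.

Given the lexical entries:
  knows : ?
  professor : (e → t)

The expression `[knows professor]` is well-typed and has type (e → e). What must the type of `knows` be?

[knows professor] must have type (e → e). The sister professor has type (e → t); that is not a function onto (e → e), so knows must be the functor, of type ((e → t) → (e → e)).

((e → t) → (e → e))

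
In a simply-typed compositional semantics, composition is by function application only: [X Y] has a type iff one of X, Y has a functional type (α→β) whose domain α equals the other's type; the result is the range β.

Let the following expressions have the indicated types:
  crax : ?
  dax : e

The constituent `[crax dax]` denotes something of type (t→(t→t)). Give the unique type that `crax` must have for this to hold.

[crax dax] must have type (t→(t→t)). The sister dax has type e; that is not a function onto (t→(t→t)), so crax must be the functor, of type (e→(t→(t→t))).

(e→(t→(t→t)))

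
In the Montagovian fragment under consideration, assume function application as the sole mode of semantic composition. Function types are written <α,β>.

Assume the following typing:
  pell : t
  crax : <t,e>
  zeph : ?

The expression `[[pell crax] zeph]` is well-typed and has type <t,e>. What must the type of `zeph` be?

<e,<t,e>>

At [[pell crax] zeph] (required: <t,e>): [pell crax] is e, which is not a function with range <t,e>; hence zeph is the functor — type <e,<t,e>>.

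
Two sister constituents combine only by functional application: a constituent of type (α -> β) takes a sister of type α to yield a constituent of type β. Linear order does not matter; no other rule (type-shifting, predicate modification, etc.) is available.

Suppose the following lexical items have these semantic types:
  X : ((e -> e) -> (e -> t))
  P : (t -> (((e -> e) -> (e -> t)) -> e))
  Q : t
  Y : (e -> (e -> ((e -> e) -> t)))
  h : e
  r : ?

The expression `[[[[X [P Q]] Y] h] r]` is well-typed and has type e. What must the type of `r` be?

(((e -> e) -> t) -> e)

[[[[X [P Q]] Y] h] r] is required to be e. [[[X [P Q]] Y] h] : ((e -> e) -> t) cannot yield e as functor, so r : (((e -> e) -> t) -> e).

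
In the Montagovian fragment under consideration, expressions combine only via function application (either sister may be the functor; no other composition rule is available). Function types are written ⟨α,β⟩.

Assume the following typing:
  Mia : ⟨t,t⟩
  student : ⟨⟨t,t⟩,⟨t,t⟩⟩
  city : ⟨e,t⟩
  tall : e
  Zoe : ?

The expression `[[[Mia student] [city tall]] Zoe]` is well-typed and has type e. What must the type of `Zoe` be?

⟨t,e⟩

[[[Mia student] [city tall]] Zoe] must have type e. The sister [[Mia student] [city tall]] has type t; that is not a function onto e, so Zoe must be the functor, of type ⟨t,e⟩.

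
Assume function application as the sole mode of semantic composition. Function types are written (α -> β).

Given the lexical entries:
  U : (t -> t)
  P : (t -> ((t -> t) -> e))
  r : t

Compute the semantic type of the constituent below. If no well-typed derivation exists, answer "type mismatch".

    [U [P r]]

e

[P r]: functor P : (t -> ((t -> t) -> e)), argument r : t; result ((t -> t) -> e).
[U [P r]]: functor [P r] : ((t -> t) -> e), argument U : (t -> t); result e.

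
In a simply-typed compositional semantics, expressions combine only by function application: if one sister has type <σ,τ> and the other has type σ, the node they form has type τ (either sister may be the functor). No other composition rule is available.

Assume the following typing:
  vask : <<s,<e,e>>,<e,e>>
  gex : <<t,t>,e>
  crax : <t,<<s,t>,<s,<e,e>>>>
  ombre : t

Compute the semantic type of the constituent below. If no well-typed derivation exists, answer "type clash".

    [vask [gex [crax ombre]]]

At [crax ombre], crax : <t,<<s,t>,<s,<e,e>>>> takes ombre : t, giving <<s,t>,<s,<e,e>>>.
At [gex [crax ombre]]: neither <<t,t>,e> nor <<s,t>,<s,<e,e>>> can take the other as argument; the node is ill-typed.

type clash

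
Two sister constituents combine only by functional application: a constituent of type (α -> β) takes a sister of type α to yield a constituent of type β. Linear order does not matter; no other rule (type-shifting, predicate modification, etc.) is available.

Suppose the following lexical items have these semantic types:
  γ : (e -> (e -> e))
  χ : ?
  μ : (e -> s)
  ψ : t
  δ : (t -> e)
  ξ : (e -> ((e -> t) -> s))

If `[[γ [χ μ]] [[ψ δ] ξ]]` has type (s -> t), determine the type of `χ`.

((e -> s) -> ((e -> (e -> e)) -> (((e -> t) -> s) -> (s -> t))))

[[γ [χ μ]] [[ψ δ] ξ]] is required to be (s -> t). [[ψ δ] ξ] : ((e -> t) -> s) cannot yield (s -> t) as functor, so [γ [χ μ]] : (((e -> t) -> s) -> (s -> t)).
[γ [χ μ]] is required to be (((e -> t) -> s) -> (s -> t)). γ : (e -> (e -> e)) cannot yield (((e -> t) -> s) -> (s -> t)) as functor, so [χ μ] : ((e -> (e -> e)) -> (((e -> t) -> s) -> (s -> t))).
[χ μ] is required to be ((e -> (e -> e)) -> (((e -> t) -> s) -> (s -> t))). μ : (e -> s) cannot yield ((e -> (e -> e)) -> (((e -> t) -> s) -> (s -> t))) as functor, so χ : ((e -> s) -> ((e -> (e -> e)) -> (((e -> t) -> s) -> (s -> t)))).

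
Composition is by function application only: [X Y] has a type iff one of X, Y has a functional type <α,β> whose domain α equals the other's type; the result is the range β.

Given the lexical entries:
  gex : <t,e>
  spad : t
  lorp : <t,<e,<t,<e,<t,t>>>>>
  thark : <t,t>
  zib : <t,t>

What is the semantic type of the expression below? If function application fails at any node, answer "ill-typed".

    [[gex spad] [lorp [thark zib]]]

ill-typed

[gex spad]: <t,e> applied to t yields e.
[thark zib]: <t,t> with <t,t> — neither is a function whose domain matches the other; composition fails here.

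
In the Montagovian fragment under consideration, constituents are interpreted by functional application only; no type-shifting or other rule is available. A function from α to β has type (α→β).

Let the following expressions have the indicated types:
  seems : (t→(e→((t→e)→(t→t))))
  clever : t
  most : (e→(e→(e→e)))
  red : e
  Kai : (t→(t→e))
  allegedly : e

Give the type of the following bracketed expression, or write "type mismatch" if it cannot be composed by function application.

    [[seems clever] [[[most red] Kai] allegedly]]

[seems clever] — seems of type (t→(e→((t→e)→(t→t)))) combines with clever of type t: type (e→((t→e)→(t→t))).
[most red] — most of type (e→(e→(e→e))) combines with red of type e: type (e→(e→e)).
[[most red] Kai]: (e→(e→e)) with (t→(t→e)) — neither is a function whose domain matches the other; composition fails here.

type mismatch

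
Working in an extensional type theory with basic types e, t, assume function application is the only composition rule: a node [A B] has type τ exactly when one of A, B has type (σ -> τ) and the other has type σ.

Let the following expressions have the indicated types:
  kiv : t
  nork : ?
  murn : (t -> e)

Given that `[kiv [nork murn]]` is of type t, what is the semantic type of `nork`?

[kiv [nork murn]] is required to be t. kiv : t cannot yield t as functor, so [nork murn] : (t -> t).
[nork murn] is required to be (t -> t). murn : (t -> e) cannot yield (t -> t) as functor, so nork : ((t -> e) -> (t -> t)).

((t -> e) -> (t -> t))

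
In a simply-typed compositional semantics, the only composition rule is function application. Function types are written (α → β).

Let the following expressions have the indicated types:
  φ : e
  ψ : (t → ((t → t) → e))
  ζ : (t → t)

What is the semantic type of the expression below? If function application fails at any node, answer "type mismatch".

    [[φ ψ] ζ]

[φ ψ]: e and (t → ((t → t) → e)) cannot combine by function application — type clash.

type mismatch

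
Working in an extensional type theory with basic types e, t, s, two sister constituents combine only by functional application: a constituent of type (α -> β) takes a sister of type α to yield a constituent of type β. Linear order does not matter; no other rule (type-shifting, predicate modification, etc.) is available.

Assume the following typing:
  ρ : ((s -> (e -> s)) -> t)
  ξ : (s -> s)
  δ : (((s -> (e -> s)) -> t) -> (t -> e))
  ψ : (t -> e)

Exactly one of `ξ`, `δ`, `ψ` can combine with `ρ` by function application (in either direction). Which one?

δ

ξ : (s -> s) — neither side's domain matches the other.
δ — combines: δ : (((s -> (e -> s)) -> t) -> (t -> e)) takes ρ : ((s -> (e -> s)) -> t) as argument, giving (t -> e).
ψ : (t -> e) — neither side's domain matches the other.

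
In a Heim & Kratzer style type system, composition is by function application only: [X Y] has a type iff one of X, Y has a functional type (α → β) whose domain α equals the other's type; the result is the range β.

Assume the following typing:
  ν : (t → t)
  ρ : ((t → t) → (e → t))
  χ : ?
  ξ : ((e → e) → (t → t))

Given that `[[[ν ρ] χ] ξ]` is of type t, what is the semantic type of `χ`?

((e → t) → (((e → e) → (t → t)) → t))

[[[ν ρ] χ] ξ] must have type t. The sister ξ has type ((e → e) → (t → t)); that is not a function onto t, so [[ν ρ] χ] must be the functor, of type (((e → e) → (t → t)) → t).
[[ν ρ] χ] must have type (((e → e) → (t → t)) → t). The sister [ν ρ] has type (e → t); that is not a function onto (((e → e) → (t → t)) → t), so χ must be the functor, of type ((e → t) → (((e → e) → (t → t)) → t)).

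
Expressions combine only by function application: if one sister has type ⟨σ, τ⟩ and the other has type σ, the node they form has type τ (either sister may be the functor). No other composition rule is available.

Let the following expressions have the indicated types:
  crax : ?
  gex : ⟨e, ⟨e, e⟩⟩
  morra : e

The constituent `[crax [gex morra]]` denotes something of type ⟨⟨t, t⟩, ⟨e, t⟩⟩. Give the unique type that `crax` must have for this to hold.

⟨⟨e, e⟩, ⟨⟨t, t⟩, ⟨e, t⟩⟩⟩

[crax [gex morra]] is required to be ⟨⟨t, t⟩, ⟨e, t⟩⟩. [gex morra] : ⟨e, e⟩ cannot yield ⟨⟨t, t⟩, ⟨e, t⟩⟩ as functor, so crax : ⟨⟨e, e⟩, ⟨⟨t, t⟩, ⟨e, t⟩⟩⟩.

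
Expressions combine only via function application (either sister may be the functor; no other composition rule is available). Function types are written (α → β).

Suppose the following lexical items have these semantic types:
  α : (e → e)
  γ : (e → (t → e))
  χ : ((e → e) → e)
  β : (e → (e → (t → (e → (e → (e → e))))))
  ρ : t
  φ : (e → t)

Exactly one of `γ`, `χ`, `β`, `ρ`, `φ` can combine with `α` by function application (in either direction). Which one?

γ : (e → (t → e)) — α needs e; γ needs e; neither fits.
χ — combines: χ : ((e → e) → e) takes α : (e → e) as argument, giving e.
β : (e → (e → (t → (e → (e → (e → e)))))) — α needs e; β needs e; neither fits.
ρ : t — α needs e; ρ needs nothing (atomic); neither fits.
φ : (e → t) — α needs e; φ needs e; neither fits.

χ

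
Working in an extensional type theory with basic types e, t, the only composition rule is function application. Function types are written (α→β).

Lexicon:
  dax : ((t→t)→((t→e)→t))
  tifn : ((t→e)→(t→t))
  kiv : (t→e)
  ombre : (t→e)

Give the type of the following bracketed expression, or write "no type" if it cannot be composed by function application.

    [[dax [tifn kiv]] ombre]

t

[tifn kiv]: functor tifn : ((t→e)→(t→t)), argument kiv : (t→e); result (t→t).
[dax [tifn kiv]]: functor dax : ((t→t)→((t→e)→t)), argument [tifn kiv] : (t→t); result ((t→e)→t).
[[dax [tifn kiv]] ombre]: functor [dax [tifn kiv]] : ((t→e)→t), argument ombre : (t→e); result t.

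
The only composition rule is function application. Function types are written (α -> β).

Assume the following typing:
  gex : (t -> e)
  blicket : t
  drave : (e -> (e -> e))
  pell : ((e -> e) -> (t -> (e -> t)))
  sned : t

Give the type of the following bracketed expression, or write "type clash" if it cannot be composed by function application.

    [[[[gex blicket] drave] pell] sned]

[gex blicket]: functor gex : (t -> e), argument blicket : t; result e.
[[gex blicket] drave]: functor drave : (e -> (e -> e)), argument [gex blicket] : e; result (e -> e).
[[[gex blicket] drave] pell]: functor pell : ((e -> e) -> (t -> (e -> t))), argument [[gex blicket] drave] : (e -> e); result (t -> (e -> t)).
[[[[gex blicket] drave] pell] sned]: functor [[[gex blicket] drave] pell] : (t -> (e -> t)), argument sned : t; result (e -> t).

(e -> t)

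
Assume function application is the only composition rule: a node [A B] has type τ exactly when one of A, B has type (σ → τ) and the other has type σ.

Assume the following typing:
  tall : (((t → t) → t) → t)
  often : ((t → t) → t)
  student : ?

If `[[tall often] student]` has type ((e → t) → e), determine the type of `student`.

(t → ((e → t) → e))

At [[tall often] student] (required: ((e → t) → e)): [tall often] is t, which is not a function with range ((e → t) → e); hence student is the functor — type (t → ((e → t) → e)).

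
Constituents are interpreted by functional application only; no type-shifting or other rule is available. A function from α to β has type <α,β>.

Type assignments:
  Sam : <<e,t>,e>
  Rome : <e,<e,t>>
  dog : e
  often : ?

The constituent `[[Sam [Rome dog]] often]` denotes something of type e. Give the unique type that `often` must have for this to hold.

At [[Sam [Rome dog]] often] (required: e): [Sam [Rome dog]] is e, which is not a function with range e; hence often is the functor — type <e,e>.

<e,e>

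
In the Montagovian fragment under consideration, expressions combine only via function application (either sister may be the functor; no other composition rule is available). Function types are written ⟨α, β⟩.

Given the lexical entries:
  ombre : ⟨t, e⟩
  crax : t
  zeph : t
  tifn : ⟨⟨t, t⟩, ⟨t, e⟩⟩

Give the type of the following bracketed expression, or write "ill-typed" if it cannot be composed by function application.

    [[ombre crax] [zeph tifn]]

[ombre crax] — ombre of type ⟨t, e⟩ combines with crax of type t: type e.
[zeph tifn]: t and ⟨⟨t, t⟩, ⟨t, e⟩⟩ cannot combine by function application — type clash.

ill-typed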